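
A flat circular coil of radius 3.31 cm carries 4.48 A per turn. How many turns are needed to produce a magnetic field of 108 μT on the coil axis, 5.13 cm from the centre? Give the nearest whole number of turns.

For an N-turn coil, B = Nμ₀IR²/[2(R²+z²)^(3/2)]. A single turn gives B₁ = 1.36×10⁻⁵ T with R = 0.0331 m, z = 0.0513 m.
N = B/B₁ = 1.08×10⁻⁴ / 1.36×10⁻⁵ = 7.97.

N = 8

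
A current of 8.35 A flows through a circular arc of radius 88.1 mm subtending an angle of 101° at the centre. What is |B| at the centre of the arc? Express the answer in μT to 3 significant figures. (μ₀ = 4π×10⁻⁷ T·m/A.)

The Biot–Savart field of a circular arc at its centre is B = μ₀Iφ/(4πR), with φ = 1.763 rad.
B = (4π×10⁻⁷ × 8.35 × 1.763) / (4π × 0.0881) = 1.67×10⁻⁵ T.

B ≈ 16.7 μT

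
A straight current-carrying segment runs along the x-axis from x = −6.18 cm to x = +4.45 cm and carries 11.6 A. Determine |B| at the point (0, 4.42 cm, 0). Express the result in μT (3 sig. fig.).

B ≈ 40.0 μT

For a finite straight segment, B = (μ₀I/4πd)(sinθ₁ + sinθ₂), where θ₁, θ₂ are the angles from the perpendicular to each end.
The perpendicular distance is d = 0.0442 m; the end-offsets along the wire are a = 0.0618 m and b = 0.0445 m.
sinθ₁ = 0.0618/√(0.0618²+0.0442²) = 0.8134; sinθ₂ = 0.0445/√(0.0445²+0.0442²) = 0.7095.
B = (4π×10⁻⁷ × 11.6) / (4π × 0.0442) × (0.8134 + 0.7095) = 4.00×10⁻⁵ T.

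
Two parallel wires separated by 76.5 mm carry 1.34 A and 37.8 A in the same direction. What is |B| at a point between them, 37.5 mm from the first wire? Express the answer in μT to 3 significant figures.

B ≈ 187 μT

Each long wire gives B = μ₀I/(2πd). Distances are d₁ = 0.0375 m and d₂ = 0.039 m.
B₁ = 7.15×10⁻⁶ T, B₂ = 1.94×10⁻⁴ T.
Between parallel currents the two contributions point in opposite directions, so they subtract. B = |B₁ − B₂| = |7.15×10⁻⁶ − 1.94×10⁻⁴| = 1.87×10⁻⁴ T.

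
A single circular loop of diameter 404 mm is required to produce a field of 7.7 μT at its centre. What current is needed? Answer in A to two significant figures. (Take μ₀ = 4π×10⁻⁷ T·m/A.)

I ≈ 2.5 A

At the centre of a circular loop B = μ₀I/(2R), so I = 2RB/μ₀.
With R = 0.202 m, I = 2 × 0.202 × 7.70×10⁻⁶ / (4π×10⁻⁷) = 2.48 A.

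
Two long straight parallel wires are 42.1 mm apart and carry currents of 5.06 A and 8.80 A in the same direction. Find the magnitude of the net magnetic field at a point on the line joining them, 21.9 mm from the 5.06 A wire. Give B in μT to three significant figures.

Each long wire gives B = μ₀I/(2πd). Distances are d₁ = 0.0219 m and d₂ = 0.0202 m.
B₁ = 4.62×10⁻⁵ T, B₂ = 8.71×10⁻⁵ T.
Between parallel currents the two contributions point in opposite directions, so they subtract. B = |B₁ − B₂| = |4.62×10⁻⁵ − 8.71×10⁻⁵| = 4.09×10⁻⁵ T.

B ≈ 40.9 μT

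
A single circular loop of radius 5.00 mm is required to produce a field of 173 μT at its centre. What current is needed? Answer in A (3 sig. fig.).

I ≈ 1.38 A

At the centre of a circular loop B = μ₀I/(2R), so I = 2RB/μ₀.
With R = 0.005 m, I = 2 × 0.005 × 1.73×10⁻⁴ / (4π×10⁻⁷) = 1.38 A.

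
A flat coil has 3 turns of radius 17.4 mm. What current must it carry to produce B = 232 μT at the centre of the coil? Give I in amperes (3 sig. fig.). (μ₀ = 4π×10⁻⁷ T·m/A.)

For an N-turn coil, B = Nμ₀I/(2R) with R = 0.0174 m, so I = 2RB/(Nμ₀) = 2 × 0.0174 × 2.32×10⁻⁴ / (3 × 4π×10⁻⁷) = 2.14 A.

I ≈ 2.14 A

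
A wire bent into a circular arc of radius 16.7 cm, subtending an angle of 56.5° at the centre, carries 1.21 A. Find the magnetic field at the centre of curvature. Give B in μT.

The Biot–Savart field of a circular arc at its centre is B = μ₀Iφ/(4πR), with φ = 0.9861 rad.
B = (4π×10⁻⁷ × 1.21 × 0.9861) / (4π × 0.167) = 7.14×10⁻⁷ T.

B ≈ 0.714 μT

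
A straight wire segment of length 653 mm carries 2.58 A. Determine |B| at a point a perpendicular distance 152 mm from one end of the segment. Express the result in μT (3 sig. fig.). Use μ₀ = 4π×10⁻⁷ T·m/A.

For a finite straight segment, B = (μ₀I/4πd)(sinθ₁ + sinθ₂), where θ₁, θ₂ are the angles from the perpendicular to each end.
The perpendicular foot is at one end, so the two end-offsets along the wire are 0 and L = 0.653 m.
sinθ₁ = 0/√(0²+0.152²) = 0.0000; sinθ₂ = 0.653/√(0.653²+0.152²) = 0.9740.
B = (4π×10⁻⁷ × 2.58) / (4π × 0.152) × (0.0000 + 0.9740) = 1.65×10⁻⁶ T.

B ≈ 1.65 μT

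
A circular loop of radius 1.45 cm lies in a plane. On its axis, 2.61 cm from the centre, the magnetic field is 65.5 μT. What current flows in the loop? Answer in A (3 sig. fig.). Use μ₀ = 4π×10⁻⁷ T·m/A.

I ≈ 13.2 A

On the axis of a loop, B = μ₀IR²/[2(R²+z²)^(3/2)], so I = 2B(R²+z²)^(3/2)/(μ₀R²).
R² + z² = 0.0002102 + 0.0006812 = 0.0008915 m²; raised to 3/2 gives 2.66×10⁻⁵ m³.
I = 2 × 6.55×10⁻⁵ × 2.66×10⁻⁵ / (1.26×10⁻⁶ × 0.0002102) = 13.2 A.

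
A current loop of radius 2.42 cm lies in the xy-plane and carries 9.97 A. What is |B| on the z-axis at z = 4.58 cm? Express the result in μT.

On the axis of a circular loop, B = μ₀IR² / [2(R²+z²)^(3/2)].
R² + z² = (0.0242)² + (0.0458)² = 0.002683 m², and (R²+z²)^(3/2) = 1.39×10⁻⁴ m³.
B = (4π×10⁻⁷ × 9.97 × 0.0005856) / (2 × 1.39×10⁻⁴) = 2.64×10⁻⁵ T.

B ≈ 26.4 μT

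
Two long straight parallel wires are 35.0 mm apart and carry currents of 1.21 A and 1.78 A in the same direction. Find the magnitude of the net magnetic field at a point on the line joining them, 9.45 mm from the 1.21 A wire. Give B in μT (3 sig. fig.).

Each long wire gives B = μ₀I/(2πd). Distances are d₁ = 0.00945 m and d₂ = 0.02555 m.
B₁ = 2.56×10⁻⁵ T, B₂ = 1.39×10⁻⁵ T.
Between parallel currents the two contributions point in opposite directions, so they subtract. B = |B₁ − B₂| = |2.56×10⁻⁵ − 1.39×10⁻⁵| = 1.17×10⁻⁵ T.

B ≈ 11.7 μT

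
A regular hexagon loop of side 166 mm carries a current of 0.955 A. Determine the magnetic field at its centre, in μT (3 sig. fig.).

B ≈ 3.99 μT

Each side is a finite straight segment at perpendicular distance d = a/(2 tan(π/6)) = 0.1438 m from the centre, with end-angles ±π/6.
One side contributes B₁ = (μ₀I/4πd)·2 sin(π/6) = 6.64×10⁻⁷ T.
All 6 sides add in the same direction: B = 6 × 6.64×10⁻⁷ = 3.99×10⁻⁶ T.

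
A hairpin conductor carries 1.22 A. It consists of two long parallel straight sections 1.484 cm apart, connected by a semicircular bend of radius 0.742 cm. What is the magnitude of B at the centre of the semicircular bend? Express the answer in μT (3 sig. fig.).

The semicircular arc contributes B_arc = μ₀I·π/(4πR) = μ₀I/(4R) = 5.17×10⁻⁵ T.
Each semi-infinite lead is at perpendicular distance R = 0.00742 m from the centre, with the perpendicular foot at its near end, so it contributes μ₀I/(4πR); both point the same way, together 3.29×10⁻⁵ T.
Arc and leads all point the same direction: B = 5.17×10⁻⁵ + 3.29×10⁻⁵ = 8.45×10⁻⁵ T.

B ≈ 84.5 μT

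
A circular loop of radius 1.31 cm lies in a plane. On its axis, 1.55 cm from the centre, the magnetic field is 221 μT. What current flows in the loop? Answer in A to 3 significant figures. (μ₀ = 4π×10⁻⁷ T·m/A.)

On the axis of a loop, B = μ₀IR²/[2(R²+z²)^(3/2)], so I = 2B(R²+z²)^(3/2)/(μ₀R²).
R² + z² = 0.0001716 + 0.0002403 = 0.0004119 m²; raised to 3/2 gives 8.36×10⁻⁶ m³.
I = 2 × 2.21×10⁻⁴ × 8.36×10⁻⁶ / (1.26×10⁻⁶ × 0.0001716) = 17.1 A.

I ≈ 17.1 A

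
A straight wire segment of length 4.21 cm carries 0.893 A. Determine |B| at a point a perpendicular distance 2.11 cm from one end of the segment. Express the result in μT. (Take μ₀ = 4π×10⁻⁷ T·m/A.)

B ≈ 3.78 μT

For a finite straight segment, B = (μ₀I/4πd)(sinθ₁ + sinθ₂), where θ₁, θ₂ are the angles from the perpendicular to each end.
The perpendicular foot is at one end, so the two end-offsets along the wire are 0 and L = 0.0421 m.
sinθ₁ = 0/√(0²+0.0211²) = 0.0000; sinθ₂ = 0.0421/√(0.0421²+0.0211²) = 0.8940.
B = (4π×10⁻⁷ × 0.893) / (4π × 0.0211) × (0.0000 + 0.8940) = 3.78×10⁻⁶ T.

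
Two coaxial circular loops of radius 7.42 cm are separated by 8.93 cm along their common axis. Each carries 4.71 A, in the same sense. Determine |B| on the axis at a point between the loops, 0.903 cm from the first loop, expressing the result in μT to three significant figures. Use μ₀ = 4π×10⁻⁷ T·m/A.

B ≈ 51.5 μT

Each loop contributes B = μ₀IR²/[2(R²+z²)^(3/2)] on the axis, with z measured from that loop.
Loop 1 (z = 0.00903 m): B₁ = 3.90×10⁻⁵ T. Loop 2 (z = 0.08027 m): B₂ = 1.25×10⁻⁵ T.
The fields add: B = B₁ + B₂ = 5.15×10⁻⁵ T.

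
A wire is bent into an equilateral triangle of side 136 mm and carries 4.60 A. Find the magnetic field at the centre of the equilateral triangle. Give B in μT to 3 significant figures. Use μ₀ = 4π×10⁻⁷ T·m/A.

Each side is a finite straight segment at perpendicular distance d = a/(2 tan(π/3)) = 0.03926 m from the centre, with end-angles ±π/3.
One side contributes B₁ = (μ₀I/4πd)·2 sin(π/3) = 2.03×10⁻⁵ T.
All 3 sides add in the same direction: B = 3 × 2.03×10⁻⁵ = 6.09×10⁻⁵ T.

B ≈ 60.9 μT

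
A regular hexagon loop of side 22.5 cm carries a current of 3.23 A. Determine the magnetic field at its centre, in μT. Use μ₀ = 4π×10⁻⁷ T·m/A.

Each side is a finite straight segment at perpendicular distance d = a/(2 tan(π/6)) = 0.1949 m from the centre, with end-angles ±π/6.
One side contributes B₁ = (μ₀I/4πd)·2 sin(π/6) = 1.66×10⁻⁶ T.
All 6 sides add in the same direction: B = 6 × 1.66×10⁻⁶ = 9.95×10⁻⁶ T.

B ≈ 9.95 μT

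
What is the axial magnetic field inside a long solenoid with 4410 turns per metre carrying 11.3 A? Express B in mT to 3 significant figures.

Inside a long solenoid, B = μ₀nI with n = 4410 turns/m.
B = 4π×10⁻⁷ × 4410 × 11.3 = 6.26×10⁻² T.

B ≈ 62.6 mT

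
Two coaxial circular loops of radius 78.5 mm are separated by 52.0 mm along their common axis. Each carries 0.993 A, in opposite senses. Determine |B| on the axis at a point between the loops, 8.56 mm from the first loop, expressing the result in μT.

Each loop contributes B = μ₀IR²/[2(R²+z²)^(3/2)] on the axis, with z measured from that loop.
Loop 1 (z = 0.00856 m): B₁ = 7.81×10⁻⁶ T. Loop 2 (z = 0.04344 m): B₂ = 5.32×10⁻⁶ T.
The fields oppose: B = |B₁ − B₂| = 2.48×10⁻⁶ T.

B ≈ 2.48 μT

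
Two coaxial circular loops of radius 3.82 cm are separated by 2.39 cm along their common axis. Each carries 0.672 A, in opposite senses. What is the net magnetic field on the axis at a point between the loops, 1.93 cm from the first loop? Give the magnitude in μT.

B ≈ 2.96 μT

Each loop contributes B = μ₀IR²/[2(R²+z²)^(3/2)] on the axis, with z measured from that loop.
Loop 1 (z = 0.0193 m): B₁ = 7.86×10⁻⁶ T. Loop 2 (z = 0.0046 m): B₂ = 1.08×10⁻⁵ T.
The fields oppose: B = |B₁ − B₂| = 2.96×10⁻⁶ T.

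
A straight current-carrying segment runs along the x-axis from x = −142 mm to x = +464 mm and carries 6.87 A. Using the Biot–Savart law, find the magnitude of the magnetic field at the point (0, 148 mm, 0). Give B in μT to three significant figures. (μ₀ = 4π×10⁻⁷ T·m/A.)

For a finite straight segment, B = (μ₀I/4πd)(sinθ₁ + sinθ₂), where θ₁, θ₂ are the angles from the perpendicular to each end.
The perpendicular distance is d = 0.148 m; the end-offsets along the wire are a = 0.142 m and b = 0.464 m.
sinθ₁ = 0.142/√(0.142²+0.148²) = 0.6923; sinθ₂ = 0.464/√(0.464²+0.148²) = 0.9527.
B = (4π×10⁻⁷ × 6.87) / (4π × 0.148) × (0.6923 + 0.9527) = 7.64×10⁻⁶ T.

B ≈ 7.64 μT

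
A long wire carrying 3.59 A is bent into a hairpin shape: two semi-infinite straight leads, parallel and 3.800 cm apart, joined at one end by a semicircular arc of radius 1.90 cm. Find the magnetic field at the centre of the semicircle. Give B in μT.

The semicircular arc contributes B_arc = μ₀I·π/(4πR) = μ₀I/(4R) = 5.94×10⁻⁵ T.
Each semi-infinite lead is at perpendicular distance R = 0.019 m from the centre, with the perpendicular foot at its near end, so it contributes μ₀I/(4πR); both point the same way, together 3.78×10⁻⁵ T.
Arc and leads all point the same direction: B = 5.94×10⁻⁵ + 3.78×10⁻⁵ = 9.71×10⁻⁵ T.

B ≈ 97.1 μT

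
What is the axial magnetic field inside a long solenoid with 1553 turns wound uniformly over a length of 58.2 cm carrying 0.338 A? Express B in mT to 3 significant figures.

Inside a long solenoid, B = μ₀nI with n = 2668 turns/m.
B = 4π×10⁻⁷ × 2668 × 0.338 = 1.13×10⁻³ T.

B ≈ 1.13 mT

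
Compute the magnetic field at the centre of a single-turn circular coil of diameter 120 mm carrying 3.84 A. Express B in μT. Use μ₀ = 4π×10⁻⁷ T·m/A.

At the centre of a circular loop the Biot–Savart law gives B = μ₀I/(2R) (so R = 0.06 m).
B = (4π×10⁻⁷ × 3.84) / (2 × 0.06) = 4.02×10⁻⁵ T.

B ≈ 40.2 μT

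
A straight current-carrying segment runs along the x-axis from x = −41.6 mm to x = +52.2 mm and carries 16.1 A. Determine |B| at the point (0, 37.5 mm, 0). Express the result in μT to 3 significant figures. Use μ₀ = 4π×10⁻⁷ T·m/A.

B ≈ 66.8 μT

For a finite straight segment, B = (μ₀I/4πd)(sinθ₁ + sinθ₂), where θ₁, θ₂ are the angles from the perpendicular to each end.
The perpendicular distance is d = 0.0375 m; the end-offsets along the wire are a = 0.0416 m and b = 0.0522 m.
sinθ₁ = 0.0416/√(0.0416²+0.0375²) = 0.7428; sinθ₂ = 0.0522/√(0.0522²+0.0375²) = 0.8122.
B = (4π×10⁻⁷ × 16.1) / (4π × 0.0375) × (0.7428 + 0.8122) = 6.68×10⁻⁵ T.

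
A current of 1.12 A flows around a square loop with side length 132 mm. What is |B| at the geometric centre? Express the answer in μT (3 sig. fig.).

B ≈ 9.60 μT

Each side is a finite straight segment at perpendicular distance d = a/(2 tan(π/4)) = 0.066 m from the centre, with end-angles ±π/4.
One side contributes B₁ = (μ₀I/4πd)·2 sin(π/4) = 2.40×10⁻⁶ T.
All 4 sides add in the same direction: B = 4 × 2.40×10⁻⁶ = 9.60×10⁻⁶ T.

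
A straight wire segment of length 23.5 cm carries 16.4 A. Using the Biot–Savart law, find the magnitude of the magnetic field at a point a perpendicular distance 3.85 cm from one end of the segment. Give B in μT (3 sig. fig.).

For a finite straight segment, B = (μ₀I/4πd)(sinθ₁ + sinθ₂), where θ₁, θ₂ are the angles from the perpendicular to each end.
The perpendicular foot is at one end, so the two end-offsets along the wire are 0 and L = 0.235 m.
sinθ₁ = 0/√(0²+0.0385²) = 0.0000; sinθ₂ = 0.235/√(0.235²+0.0385²) = 0.9868.
B = (4π×10⁻⁷ × 16.4) / (4π × 0.0385) × (0.0000 + 0.9868) = 4.20×10⁻⁵ T.

B ≈ 42.0 μT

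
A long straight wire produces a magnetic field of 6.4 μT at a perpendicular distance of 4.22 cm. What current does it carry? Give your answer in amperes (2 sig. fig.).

I ≈ 1.4 A

For a long straight wire B = μ₀I/(2πd), so I = 2πdB/μ₀.
I = 2π × 0.0422 × 6.40×10⁻⁶ / (4π×10⁻⁷) = 1.35 A.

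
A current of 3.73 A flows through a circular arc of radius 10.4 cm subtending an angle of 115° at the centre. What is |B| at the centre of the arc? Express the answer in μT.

The Biot–Savart field of a circular arc at its centre is B = μ₀Iφ/(4πR), with φ = 2.007 rad.
B = (4π×10⁻⁷ × 3.73 × 2.007) / (4π × 0.104) = 7.20×10⁻⁶ T.

B ≈ 7.20 μT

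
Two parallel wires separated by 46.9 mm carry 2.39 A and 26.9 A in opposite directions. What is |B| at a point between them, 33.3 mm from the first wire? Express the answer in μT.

Each long wire gives B = μ₀I/(2πd). Distances are d₁ = 0.0333 m and d₂ = 0.0136 m.
B₁ = 1.44×10⁻⁵ T, B₂ = 3.96×10⁻⁴ T.
Between antiparallel currents both contributions point the same way, so they add. B = B₁ + B₂ = 1.44×10⁻⁵ + 3.96×10⁻⁴ = 4.10×10⁻⁴ T.

B ≈ 410 μT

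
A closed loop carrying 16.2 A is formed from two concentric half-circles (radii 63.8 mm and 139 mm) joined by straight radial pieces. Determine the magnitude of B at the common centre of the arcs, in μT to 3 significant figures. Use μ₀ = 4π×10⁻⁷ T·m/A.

The radial connectors point toward the centre, so dl × r̂ = 0 and they contribute nothing.
Each semicircle gives μ₀I/(4R): inner arc 7.98×10⁻⁵ T, outer arc 3.66×10⁻⁵ T.
The two arcs carry current in opposite angular senses, so their fields oppose: B = |7.98×10⁻⁵ − 3.66×10⁻⁵| = 4.32×10⁻⁵ T.

B ≈ 43.2 μT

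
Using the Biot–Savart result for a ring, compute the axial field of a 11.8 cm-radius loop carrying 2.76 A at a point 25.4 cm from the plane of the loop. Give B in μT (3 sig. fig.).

On the axis of a circular loop, B = μ₀IR² / [2(R²+z²)^(3/2)].
R² + z² = (0.118)² + (0.254)² = 0.07844 m², and (R²+z²)^(3/2) = 2.20×10⁻² m³.
B = (4π×10⁻⁷ × 2.76 × 0.01392) / (2 × 2.20×10⁻²) = 1.10×10⁻⁶ T.

B ≈ 1.10 μT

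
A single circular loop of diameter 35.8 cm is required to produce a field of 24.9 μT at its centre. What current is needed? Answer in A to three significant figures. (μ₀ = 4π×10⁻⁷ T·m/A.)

I ≈ 7.09 A

At the centre of a circular loop B = μ₀I/(2R), so I = 2RB/μ₀.
With R = 0.179 m, I = 2 × 0.179 × 2.49×10⁻⁵ / (4π×10⁻⁷) = 7.09 A.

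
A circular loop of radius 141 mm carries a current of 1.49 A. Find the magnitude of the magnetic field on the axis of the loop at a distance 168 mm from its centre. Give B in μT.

On the axis of a circular loop, B = μ₀IR² / [2(R²+z²)^(3/2)].
R² + z² = (0.141)² + (0.168)² = 0.04811 m², and (R²+z²)^(3/2) = 1.06×10⁻² m³.
B = (4π×10⁻⁷ × 1.49 × 0.01988) / (2 × 1.06×10⁻²) = 1.76×10⁻⁶ T.

B ≈ 1.76 μT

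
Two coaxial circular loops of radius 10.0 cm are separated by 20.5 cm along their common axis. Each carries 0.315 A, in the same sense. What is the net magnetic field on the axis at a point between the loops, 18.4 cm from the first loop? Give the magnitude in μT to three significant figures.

Each loop contributes B = μ₀IR²/[2(R²+z²)^(3/2)] on the axis, with z measured from that loop.
Loop 1 (z = 0.184 m): B₁ = 2.15×10⁻⁷ T. Loop 2 (z = 0.021 m): B₂ = 1.86×10⁻⁶ T.
The fields add: B = B₁ + B₂ = 2.07×10⁻⁶ T.

B ≈ 2.07 μT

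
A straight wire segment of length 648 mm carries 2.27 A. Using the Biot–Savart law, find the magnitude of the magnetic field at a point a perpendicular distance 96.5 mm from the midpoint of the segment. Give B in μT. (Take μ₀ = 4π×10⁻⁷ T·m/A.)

B ≈ 4.51 μT

For a finite straight segment, B = (μ₀I/4πd)(sinθ₁ + sinθ₂), where θ₁, θ₂ are the angles from the perpendicular to each end.
The perpendicular from the point meets the wire at its midpoint, so each end is L/2 = 0.324 m away along the wire.
sinθ₁ = 0.324/√(0.324²+0.0965²) = 0.9584; sinθ₂ = 0.324/√(0.324²+0.0965²) = 0.9584.
B = (4π×10⁻⁷ × 2.27) / (4π × 0.0965) × (0.9584 + 0.9584) = 4.51×10⁻⁶ T.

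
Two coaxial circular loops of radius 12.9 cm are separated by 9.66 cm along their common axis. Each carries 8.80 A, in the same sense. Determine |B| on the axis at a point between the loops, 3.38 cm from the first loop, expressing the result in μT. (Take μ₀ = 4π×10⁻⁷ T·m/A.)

B ≈ 70.0 μT

Each loop contributes B = μ₀IR²/[2(R²+z²)^(3/2)] on the axis, with z measured from that loop.
Loop 1 (z = 0.0338 m): B₁ = 3.88×10⁻⁵ T. Loop 2 (z = 0.0628 m): B₂ = 3.12×10⁻⁵ T.
The fields add: B = B₁ + B₂ = 7.00×10⁻⁵ T.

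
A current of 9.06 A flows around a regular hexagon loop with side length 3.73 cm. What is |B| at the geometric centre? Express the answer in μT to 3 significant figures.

Each side is a finite straight segment at perpendicular distance d = a/(2 tan(π/6)) = 0.0323 m from the centre, with end-angles ±π/6.
One side contributes B₁ = (μ₀I/4πd)·2 sin(π/6) = 2.80×10⁻⁵ T.
All 6 sides add in the same direction: B = 6 × 2.80×10⁻⁵ = 1.68×10⁻⁴ T.

B ≈ 168 μT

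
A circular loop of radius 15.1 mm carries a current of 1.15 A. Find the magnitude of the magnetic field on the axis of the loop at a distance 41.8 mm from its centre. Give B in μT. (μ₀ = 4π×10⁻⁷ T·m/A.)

On the axis of a circular loop, B = μ₀IR² / [2(R²+z²)^(3/2)].
R² + z² = (0.0151)² + (0.0418)² = 0.001975 m², and (R²+z²)^(3/2) = 8.78×10⁻⁵ m³.
B = (4π×10⁻⁷ × 1.15 × 0.000228) / (2 × 8.78×10⁻⁵) = 1.88×10⁻⁶ T.

B ≈ 1.88 μT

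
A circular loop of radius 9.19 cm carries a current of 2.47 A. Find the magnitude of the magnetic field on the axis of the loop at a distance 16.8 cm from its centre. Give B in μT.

On the axis of a circular loop, B = μ₀IR² / [2(R²+z²)^(3/2)].
R² + z² = (0.0919)² + (0.168)² = 0.03667 m², and (R²+z²)^(3/2) = 7.02×10⁻³ m³.
B = (4π×10⁻⁷ × 2.47 × 0.008446) / (2 × 7.02×10⁻³) = 1.87×10⁻⁶ T.

B ≈ 1.87 μT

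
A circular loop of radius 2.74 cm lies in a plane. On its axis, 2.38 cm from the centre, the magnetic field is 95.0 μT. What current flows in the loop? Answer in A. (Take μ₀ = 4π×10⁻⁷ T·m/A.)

On the axis of a loop, B = μ₀IR²/[2(R²+z²)^(3/2)], so I = 2B(R²+z²)^(3/2)/(μ₀R²).
R² + z² = 0.0007508 + 0.0005664 = 0.001317 m²; raised to 3/2 gives 4.78×10⁻⁵ m³.
I = 2 × 9.50×10⁻⁵ × 4.78×10⁻⁵ / (1.26×10⁻⁶ × 0.0007508) = 9.63 A.

I ≈ 9.63 A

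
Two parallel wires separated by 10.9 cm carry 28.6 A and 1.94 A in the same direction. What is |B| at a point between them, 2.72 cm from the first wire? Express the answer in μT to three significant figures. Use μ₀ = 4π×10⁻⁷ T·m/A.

B ≈ 206 μT

Each long wire gives B = μ₀I/(2πd). Distances are d₁ = 0.0272 m and d₂ = 0.0818 m.
B₁ = 2.10×10⁻⁴ T, B₂ = 4.74×10⁻⁶ T.
Between parallel currents the two contributions point in opposite directions, so they subtract. B = |B₁ − B₂| = |2.10×10⁻⁴ − 4.74×10⁻⁶| = 2.06×10⁻⁴ T.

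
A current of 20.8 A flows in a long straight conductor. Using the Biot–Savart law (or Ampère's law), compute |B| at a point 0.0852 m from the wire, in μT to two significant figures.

For an infinitely long straight wire, B = μ₀I/(2πd).
B = (4π×10⁻⁷ × 20.8) / (2π × 0.0852) = 4.88×10⁻⁵ T.

B ≈ 49 μT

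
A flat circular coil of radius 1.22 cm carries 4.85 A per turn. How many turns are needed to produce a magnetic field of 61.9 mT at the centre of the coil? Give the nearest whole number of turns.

For an N-turn coil, B = Nμ₀I/(2R). A single turn gives B₁ = 2.50×10⁻⁴ T with R = 0.0122 m.
N = B/B₁ = 6.19×10⁻² / 2.50×10⁻⁴ = 247.82.

N = 248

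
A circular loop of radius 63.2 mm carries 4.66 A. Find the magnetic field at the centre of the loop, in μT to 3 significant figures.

B ≈ 46.3 μT

At the centre of a circular loop the Biot–Savart law gives B = μ₀I/(2R).
B = (4π×10⁻⁷ × 4.66) / (2 × 0.0632) = 4.63×10⁻⁵ T.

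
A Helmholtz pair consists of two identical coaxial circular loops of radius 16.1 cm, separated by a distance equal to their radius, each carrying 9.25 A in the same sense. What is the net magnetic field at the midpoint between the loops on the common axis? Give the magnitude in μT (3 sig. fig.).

B ≈ 51.7 μT

Each loop contributes B = μ₀IR²/[2(R²+z²)^(3/2)] on the axis, with z measured from that loop.
Loop 1 (z = 0.0805 m): B₁ = 2.58×10⁻⁵ T. Loop 2 (z = 0.0805 m): B₂ = 2.58×10⁻⁵ T.
The fields add: B = B₁ + B₂ = 5.17×10⁻⁵ T.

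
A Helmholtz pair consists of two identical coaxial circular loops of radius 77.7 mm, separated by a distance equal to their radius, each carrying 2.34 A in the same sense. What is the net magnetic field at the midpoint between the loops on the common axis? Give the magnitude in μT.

Each loop contributes B = μ₀IR²/[2(R²+z²)^(3/2)] on the axis, with z measured from that loop.
Loop 1 (z = 0.03885 m): B₁ = 1.35×10⁻⁵ T. Loop 2 (z = 0.03885 m): B₂ = 1.35×10⁻⁵ T.
The fields add: B = B₁ + B₂ = 2.71×10⁻⁵ T.

B ≈ 27.1 μT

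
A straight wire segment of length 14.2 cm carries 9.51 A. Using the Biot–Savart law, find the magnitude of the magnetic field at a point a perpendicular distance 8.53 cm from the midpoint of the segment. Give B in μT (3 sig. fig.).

B ≈ 14.3 μT

For a finite straight segment, B = (μ₀I/4πd)(sinθ₁ + sinθ₂), where θ₁, θ₂ are the angles from the perpendicular to each end.
The perpendicular from the point meets the wire at its midpoint, so each end is L/2 = 0.071 m away along the wire.
sinθ₁ = 0.071/√(0.071²+0.0853²) = 0.6397; sinθ₂ = 0.071/√(0.071²+0.0853²) = 0.6397.
B = (4π×10⁻⁷ × 9.51) / (4π × 0.0853) × (0.6397 + 0.6397) = 1.43×10⁻⁵ T.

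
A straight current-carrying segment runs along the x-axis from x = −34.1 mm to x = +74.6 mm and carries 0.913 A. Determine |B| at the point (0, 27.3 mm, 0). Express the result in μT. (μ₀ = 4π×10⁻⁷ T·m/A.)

B ≈ 5.75 μT

For a finite straight segment, B = (μ₀I/4πd)(sinθ₁ + sinθ₂), where θ₁, θ₂ are the angles from the perpendicular to each end.
The perpendicular distance is d = 0.0273 m; the end-offsets along the wire are a = 0.0341 m and b = 0.0746 m.
sinθ₁ = 0.0341/√(0.0341²+0.0273²) = 0.7806; sinθ₂ = 0.0746/√(0.0746²+0.0273²) = 0.9391.
B = (4π×10⁻⁷ × 0.913) / (4π × 0.0273) × (0.7806 + 0.9391) = 5.75×10⁻⁶ T.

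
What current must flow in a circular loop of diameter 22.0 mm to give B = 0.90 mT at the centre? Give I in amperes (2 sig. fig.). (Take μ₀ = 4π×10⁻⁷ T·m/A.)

At the centre of a circular loop B = μ₀I/(2R), so I = 2RB/μ₀.
With R = 0.011 m, I = 2 × 0.011 × 9.00×10⁻⁴ / (4π×10⁻⁷) = 15.8 A.

I ≈ 16 A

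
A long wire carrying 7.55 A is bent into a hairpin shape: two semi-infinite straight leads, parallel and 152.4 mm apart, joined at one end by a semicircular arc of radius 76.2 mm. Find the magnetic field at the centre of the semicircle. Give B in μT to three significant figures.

The semicircular arc contributes B_arc = μ₀I·π/(4πR) = μ₀I/(4R) = 3.11×10⁻⁵ T.
Each semi-infinite lead is at perpendicular distance R = 0.0762 m from the centre, with the perpendicular foot at its near end, so it contributes μ₀I/(4πR); both point the same way, together 1.98×10⁻⁵ T.
Arc and leads all point the same direction: B = 3.11×10⁻⁵ + 1.98×10⁻⁵ = 5.09×10⁻⁵ T.

B ≈ 50.9 μT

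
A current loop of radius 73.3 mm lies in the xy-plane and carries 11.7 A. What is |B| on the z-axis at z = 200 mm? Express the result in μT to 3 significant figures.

On the axis of a circular loop, B = μ₀IR² / [2(R²+z²)^(3/2)].
R² + z² = (0.0733)² + (0.2)² = 0.04537 m², and (R²+z²)^(3/2) = 9.66×10⁻³ m³.
B = (4π×10⁻⁷ × 11.7 × 0.005373) / (2 × 9.66×10⁻³) = 4.09×10⁻⁶ T.

B ≈ 4.09 μT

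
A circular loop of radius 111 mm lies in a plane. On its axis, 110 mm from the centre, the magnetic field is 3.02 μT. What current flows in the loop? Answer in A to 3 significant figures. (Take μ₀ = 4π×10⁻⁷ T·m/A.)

On the axis of a loop, B = μ₀IR²/[2(R²+z²)^(3/2)], so I = 2B(R²+z²)^(3/2)/(μ₀R²).
R² + z² = 0.01232 + 0.0121 = 0.02442 m²; raised to 3/2 gives 3.82×10⁻³ m³.
I = 2 × 3.02×10⁻⁶ × 3.82×10⁻³ / (1.26×10⁻⁶ × 0.01232) = 1.49 A.

I ≈ 1.49 A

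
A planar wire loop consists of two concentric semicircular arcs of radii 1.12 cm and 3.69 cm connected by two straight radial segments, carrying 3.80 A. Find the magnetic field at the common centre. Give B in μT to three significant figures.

The radial connectors point toward the centre, so dl × r̂ = 0 and they contribute nothing.
Each semicircle gives μ₀I/(4R): inner arc 1.07×10⁻⁴ T, outer arc 3.24×10⁻⁵ T.
The two arcs carry current in opposite angular senses, so their fields oppose: B = |1.07×10⁻⁴ − 3.24×10⁻⁵| = 7.42×10⁻⁵ T.

B ≈ 74.2 μT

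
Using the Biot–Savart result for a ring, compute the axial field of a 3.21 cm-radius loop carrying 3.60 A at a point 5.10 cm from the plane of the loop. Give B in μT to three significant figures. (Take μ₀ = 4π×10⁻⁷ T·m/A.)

B ≈ 10.7 μT

On the axis of a circular loop, B = μ₀IR² / [2(R²+z²)^(3/2)].
R² + z² = (0.0321)² + (0.051)² = 0.003631 m², and (R²+z²)^(3/2) = 2.19×10⁻⁴ m³.
B = (4π×10⁻⁷ × 3.60 × 0.00103) / (2 × 2.19×10⁻⁴) = 1.07×10⁻⁵ T.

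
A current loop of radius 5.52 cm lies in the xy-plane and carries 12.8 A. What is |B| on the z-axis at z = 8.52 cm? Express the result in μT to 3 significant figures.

B ≈ 23.4 μT

On the axis of a circular loop, B = μ₀IR² / [2(R²+z²)^(3/2)].
R² + z² = (0.0552)² + (0.0852)² = 0.01031 m², and (R²+z²)^(3/2) = 1.05×10⁻³ m³.
B = (4π×10⁻⁷ × 12.8 × 0.003047) / (2 × 1.05×10⁻³) = 2.34×10⁻⁵ T.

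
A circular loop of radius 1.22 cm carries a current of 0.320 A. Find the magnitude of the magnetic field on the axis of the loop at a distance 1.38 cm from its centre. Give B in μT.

B ≈ 4.79 μT

On the axis of a circular loop, B = μ₀IR² / [2(R²+z²)^(3/2)].
R² + z² = (0.0122)² + (0.0138)² = 0.0003393 m², and (R²+z²)^(3/2) = 6.25×10⁻⁶ m³.
B = (4π×10⁻⁷ × 0.320 × 0.0001488) / (2 × 6.25×10⁻⁶) = 4.79×10⁻⁶ T.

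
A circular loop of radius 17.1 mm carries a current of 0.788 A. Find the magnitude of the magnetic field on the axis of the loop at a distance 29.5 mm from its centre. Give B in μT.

B ≈ 3.65 μT

On the axis of a circular loop, B = μ₀IR² / [2(R²+z²)^(3/2)].
R² + z² = (0.0171)² + (0.0295)² = 0.001163 m², and (R²+z²)^(3/2) = 3.96×10⁻⁵ m³.
B = (4π×10⁻⁷ × 0.788 × 0.0002924) / (2 × 3.96×10⁻⁵) = 3.65×10⁻⁶ T.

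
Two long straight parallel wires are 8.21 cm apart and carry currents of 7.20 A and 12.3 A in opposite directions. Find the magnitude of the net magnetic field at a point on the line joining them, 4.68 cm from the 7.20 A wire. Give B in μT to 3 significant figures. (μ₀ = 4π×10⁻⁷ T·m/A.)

Each long wire gives B = μ₀I/(2πd). Distances are d₁ = 0.0468 m and d₂ = 0.0353 m.
B₁ = 3.08×10⁻⁵ T, B₂ = 6.97×10⁻⁵ T.
Between antiparallel currents both contributions point the same way, so they add. B = B₁ + B₂ = 3.08×10⁻⁵ + 6.97×10⁻⁵ = 1.00×10⁻⁴ T.

B ≈ 100 μT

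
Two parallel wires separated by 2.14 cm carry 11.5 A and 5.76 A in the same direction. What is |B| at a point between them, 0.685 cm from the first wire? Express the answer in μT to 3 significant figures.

Each long wire gives B = μ₀I/(2πd). Distances are d₁ = 0.00685 m and d₂ = 0.01455 m.
B₁ = 3.36×10⁻⁴ T, B₂ = 7.92×10⁻⁵ T.
Between parallel currents the two contributions point in opposite directions, so they subtract. B = |B₁ − B₂| = |3.36×10⁻⁴ − 7.92×10⁻⁵| = 2.57×10⁻⁴ T.

B ≈ 257 μT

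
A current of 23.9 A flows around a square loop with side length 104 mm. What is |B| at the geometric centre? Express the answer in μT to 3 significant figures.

B ≈ 260 μT

Each side is a finite straight segment at perpendicular distance d = a/(2 tan(π/4)) = 0.052 m from the centre, with end-angles ±π/4.
One side contributes B₁ = (μ₀I/4πd)·2 sin(π/4) = 6.50×10⁻⁵ T.
All 4 sides add in the same direction: B = 4 × 6.50×10⁻⁵ = 2.60×10⁻⁴ T.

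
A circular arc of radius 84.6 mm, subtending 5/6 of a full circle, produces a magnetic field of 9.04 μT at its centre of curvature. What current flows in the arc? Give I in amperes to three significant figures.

For a circular arc, B = μ₀Iφ/(4πR) with φ in radians; here φ = 5.236 rad.
So I = 4πRB/(μ₀φ) = 4π × 0.0846 × 9.04×10⁻⁶ / (4π×10⁻⁷ × 5.236) = 1.46 A.

I ≈ 1.46 A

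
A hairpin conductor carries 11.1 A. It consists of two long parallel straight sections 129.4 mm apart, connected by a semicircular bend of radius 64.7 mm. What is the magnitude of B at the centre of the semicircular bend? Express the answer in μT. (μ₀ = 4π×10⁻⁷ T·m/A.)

The semicircular arc contributes B_arc = μ₀I·π/(4πR) = μ₀I/(4R) = 5.39×10⁻⁵ T.
Each semi-infinite lead is at perpendicular distance R = 0.0647 m from the centre, with the perpendicular foot at its near end, so it contributes μ₀I/(4πR); both point the same way, together 3.43×10⁻⁵ T.
Arc and leads all point the same direction: B = 5.39×10⁻⁵ + 3.43×10⁻⁵ = 8.82×10⁻⁵ T.

B ≈ 88.2 μT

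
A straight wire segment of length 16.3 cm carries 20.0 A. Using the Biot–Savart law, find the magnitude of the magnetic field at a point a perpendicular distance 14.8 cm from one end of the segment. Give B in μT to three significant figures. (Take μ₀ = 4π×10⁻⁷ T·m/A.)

For a finite straight segment, B = (μ₀I/4πd)(sinθ₁ + sinθ₂), where θ₁, θ₂ are the angles from the perpendicular to each end.
The perpendicular foot is at one end, so the two end-offsets along the wire are 0 and L = 0.163 m.
sinθ₁ = 0/√(0²+0.148²) = 0.0000; sinθ₂ = 0.163/√(0.163²+0.148²) = 0.7404.
B = (4π×10⁻⁷ × 20.0) / (4π × 0.148) × (0.0000 + 0.7404) = 1.00×10⁻⁵ T.

B ≈ 10.0 μT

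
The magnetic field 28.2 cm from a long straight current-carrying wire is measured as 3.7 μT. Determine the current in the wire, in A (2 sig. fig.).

For a long straight wire B = μ₀I/(2πd), so I = 2πdB/μ₀.
I = 2π × 0.282 × 3.70×10⁻⁶ / (4π×10⁻⁷) = 5.22 A.

I ≈ 5.2 A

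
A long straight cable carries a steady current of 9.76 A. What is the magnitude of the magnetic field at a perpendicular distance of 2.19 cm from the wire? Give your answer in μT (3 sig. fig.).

B ≈ 89.1 μT

For an infinitely long straight wire, B = μ₀I/(2πd).
B = (4π×10⁻⁷ × 9.76) / (2π × 0.0219) = 8.91×10⁻⁵ T.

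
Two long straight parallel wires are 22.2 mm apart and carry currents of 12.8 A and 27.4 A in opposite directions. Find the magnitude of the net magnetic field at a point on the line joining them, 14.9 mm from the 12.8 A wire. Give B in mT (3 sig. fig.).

Each long wire gives B = μ₀I/(2πd). Distances are d₁ = 0.0149 m and d₂ = 0.0073 m.
B₁ = 1.72×10⁻⁴ T, B₂ = 7.51×10⁻⁴ T.
Between antiparallel currents both contributions point the same way, so they add. B = B₁ + B₂ = 1.72×10⁻⁴ + 7.51×10⁻⁴ = 9.22×10⁻⁴ T.

B ≈ 0.922 mT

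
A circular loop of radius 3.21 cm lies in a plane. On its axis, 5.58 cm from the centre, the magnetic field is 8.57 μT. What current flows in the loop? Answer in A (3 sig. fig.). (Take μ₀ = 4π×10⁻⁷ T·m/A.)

On the axis of a loop, B = μ₀IR²/[2(R²+z²)^(3/2)], so I = 2B(R²+z²)^(3/2)/(μ₀R²).
R² + z² = 0.00103 + 0.003114 = 0.004144 m²; raised to 3/2 gives 2.67×10⁻⁴ m³.
I = 2 × 8.57×10⁻⁶ × 2.67×10⁻⁴ / (1.26×10⁻⁶ × 0.00103) = 3.53 A.

I ≈ 3.53 A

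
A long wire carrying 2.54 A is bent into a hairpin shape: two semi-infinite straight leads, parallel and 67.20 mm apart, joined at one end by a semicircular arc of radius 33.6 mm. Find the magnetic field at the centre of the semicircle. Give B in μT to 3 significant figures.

The semicircular arc contributes B_arc = μ₀I·π/(4πR) = μ₀I/(4R) = 2.37×10⁻⁵ T.
Each semi-infinite lead is at perpendicular distance R = 0.0336 m from the centre, with the perpendicular foot at its near end, so it contributes μ₀I/(4πR); both point the same way, together 1.51×10⁻⁵ T.
Arc and leads all point the same direction: B = 2.37×10⁻⁵ + 1.51×10⁻⁵ = 3.89×10⁻⁵ T.

B ≈ 38.9 μT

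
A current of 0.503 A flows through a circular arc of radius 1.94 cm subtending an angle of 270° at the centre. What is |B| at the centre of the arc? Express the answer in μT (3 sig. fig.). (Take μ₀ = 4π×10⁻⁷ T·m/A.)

B ≈ 12.2 μT

The Biot–Savart field of a circular arc at its centre is B = μ₀Iφ/(4πR), with φ = 4.712 rad.
B = (4π×10⁻⁷ × 0.503 × 4.712) / (4π × 0.0194) = 1.22×10⁻⁵ T.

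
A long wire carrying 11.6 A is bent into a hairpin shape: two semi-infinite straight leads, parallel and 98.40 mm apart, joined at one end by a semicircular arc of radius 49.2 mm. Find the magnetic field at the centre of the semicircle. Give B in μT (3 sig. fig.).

The semicircular arc contributes B_arc = μ₀I·π/(4πR) = μ₀I/(4R) = 7.41×10⁻⁵ T.
Each semi-infinite lead is at perpendicular distance R = 0.0492 m from the centre, with the perpendicular foot at its near end, so it contributes μ₀I/(4πR); both point the same way, together 4.72×10⁻⁵ T.
Arc and leads all point the same direction: B = 7.41×10⁻⁵ + 4.72×10⁻⁵ = 1.21×10⁻⁴ T.

B ≈ 121 μT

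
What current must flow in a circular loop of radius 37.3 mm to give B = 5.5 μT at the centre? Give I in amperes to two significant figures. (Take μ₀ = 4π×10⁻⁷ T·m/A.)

At the centre of a circular loop B = μ₀I/(2R), so I = 2RB/μ₀.
With R = 0.0373 m, I = 2 × 0.0373 × 5.50×10⁻⁶ / (4π×10⁻⁷) = 0.327 A.

I ≈ 0.33 A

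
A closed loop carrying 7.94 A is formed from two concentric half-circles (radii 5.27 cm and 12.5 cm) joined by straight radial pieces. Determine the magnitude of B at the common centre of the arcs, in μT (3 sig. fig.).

B ≈ 27.4 μT

The radial connectors point toward the centre, so dl × r̂ = 0 and they contribute nothing.
Each semicircle gives μ₀I/(4R): inner arc 4.73×10⁻⁵ T, outer arc 2.00×10⁻⁵ T.
The two arcs carry current in opposite angular senses, so their fields oppose: B = |4.73×10⁻⁵ − 2.00×10⁻⁵| = 2.74×10⁻⁵ T.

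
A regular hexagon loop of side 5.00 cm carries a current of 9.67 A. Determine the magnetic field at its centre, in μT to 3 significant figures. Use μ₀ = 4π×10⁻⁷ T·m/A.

Each side is a finite straight segment at perpendicular distance d = a/(2 tan(π/6)) = 0.0433 m from the centre, with end-angles ±π/6.
One side contributes B₁ = (μ₀I/4πd)·2 sin(π/6) = 2.23×10⁻⁵ T.
All 6 sides add in the same direction: B = 6 × 2.23×10⁻⁵ = 1.34×10⁻⁴ T.

B ≈ 134 μT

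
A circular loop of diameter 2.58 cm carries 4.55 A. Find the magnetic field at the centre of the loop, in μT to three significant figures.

B ≈ 222 μT

At the centre of a circular loop the Biot–Savart law gives B = μ₀I/(2R) (so R = 0.0129 m).
B = (4π×10⁻⁷ × 4.55) / (2 × 0.0129) = 2.22×10⁻⁴ T.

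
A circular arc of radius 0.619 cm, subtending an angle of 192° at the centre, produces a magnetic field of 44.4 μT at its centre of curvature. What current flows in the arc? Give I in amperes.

For a circular arc, B = μ₀Iφ/(4πR) with φ in radians; here φ = 3.351 rad.
So I = 4πRB/(μ₀φ) = 4π × 0.00619 × 4.44×10⁻⁵ / (4π×10⁻⁷ × 3.351) = 0.820 A.

I ≈ 0.820 A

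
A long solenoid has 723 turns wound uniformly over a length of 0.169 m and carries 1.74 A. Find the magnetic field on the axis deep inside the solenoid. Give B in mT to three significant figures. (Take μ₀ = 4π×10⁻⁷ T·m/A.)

Inside a long solenoid, B = μ₀nI with n = 4278 turns/m.
B = 4π×10⁻⁷ × 4278 × 1.74 = 9.35×10⁻³ T.

B ≈ 9.35 mT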